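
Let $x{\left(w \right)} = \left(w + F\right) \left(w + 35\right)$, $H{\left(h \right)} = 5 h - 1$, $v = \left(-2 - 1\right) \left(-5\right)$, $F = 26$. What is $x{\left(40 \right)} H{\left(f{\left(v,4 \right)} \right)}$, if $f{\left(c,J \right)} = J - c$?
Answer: $-277200$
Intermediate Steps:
$v = 15$ ($v = \left(-3\right) \left(-5\right) = 15$)
$H{\left(h \right)} = -1 + 5 h$
$x{\left(w \right)} = \left(26 + w\right) \left(35 + w\right)$ ($x{\left(w \right)} = \left(w + 26\right) \left(w + 35\right) = \left(26 + w\right) \left(35 + w\right)$)
$x{\left(40 \right)} H{\left(f{\left(v,4 \right)} \right)} = \left(910 + 40^{2} + 61 \cdot 40\right) \left(-1 + 5 \left(4 - 15\right)\right) = \left(910 + 1600 + 2440\right) \left(-1 + 5 \left(4 - 15\right)\right) = 4950 \left(-1 + 5 \left(-11\right)\right) = 4950 \left(-1 - 55\right) = 4950 \left(-56\right) = -277200$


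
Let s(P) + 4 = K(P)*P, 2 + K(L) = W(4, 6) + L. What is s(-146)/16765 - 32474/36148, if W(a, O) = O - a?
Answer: 16139969/43287230 ≈ 0.37286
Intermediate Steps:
K(L) = L (K(L) = -2 + ((6 - 1*4) + L) = -2 + ((6 - 4) + L) = -2 + (2 + L) = L)
s(P) = -4 + P² (s(P) = -4 + P*P = -4 + P²)
s(-146)/16765 - 32474/36148 = (-4 + (-146)²)/16765 - 32474/36148 = (-4 + 21316)*(1/16765) - 32474*1/36148 = 21312*(1/16765) - 16237/18074 = 21312/16765 - 16237/18074 = 16139969/43287230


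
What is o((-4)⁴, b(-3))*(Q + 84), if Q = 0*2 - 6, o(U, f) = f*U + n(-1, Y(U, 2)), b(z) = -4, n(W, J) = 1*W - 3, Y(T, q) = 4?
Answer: -80184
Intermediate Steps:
n(W, J) = -3 + W (n(W, J) = W - 3 = -3 + W)
o(U, f) = -4 + U*f (o(U, f) = f*U + (-3 - 1) = U*f - 4 = -4 + U*f)
Q = -6 (Q = 0 - 6 = -6)
o((-4)⁴, b(-3))*(Q + 84) = (-4 + (-4)⁴*(-4))*(-6 + 84) = (-4 + 256*(-4))*78 = (-4 - 1024)*78 = -1028*78 = -80184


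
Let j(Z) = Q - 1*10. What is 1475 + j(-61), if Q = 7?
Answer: 1472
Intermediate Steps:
j(Z) = -3 (j(Z) = 7 - 1*10 = 7 - 10 = -3)
1475 + j(-61) = 1475 - 3 = 1472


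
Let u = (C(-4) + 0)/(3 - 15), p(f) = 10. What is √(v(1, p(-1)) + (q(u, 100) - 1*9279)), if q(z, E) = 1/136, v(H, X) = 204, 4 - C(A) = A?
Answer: I*√41962766/68 ≈ 95.263*I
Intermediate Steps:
C(A) = 4 - A
u = -⅔ (u = ((4 - 1*(-4)) + 0)/(3 - 15) = ((4 + 4) + 0)/(-12) = (8 + 0)*(-1/12) = 8*(-1/12) = -⅔ ≈ -0.66667)
q(z, E) = 1/136
√(v(1, p(-1)) + (q(u, 100) - 1*9279)) = √(204 + (1/136 - 1*9279)) = √(204 + (1/136 - 9279)) = √(204 - 1261943/136) = √(-1234199/136) = I*√41962766/68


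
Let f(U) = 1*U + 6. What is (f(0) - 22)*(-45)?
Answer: 720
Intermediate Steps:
f(U) = 6 + U (f(U) = U + 6 = 6 + U)
(f(0) - 22)*(-45) = ((6 + 0) - 22)*(-45) = (6 - 22)*(-45) = -16*(-45) = 720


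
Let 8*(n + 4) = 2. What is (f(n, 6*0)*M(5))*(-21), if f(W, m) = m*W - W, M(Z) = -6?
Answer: 945/2 ≈ 472.50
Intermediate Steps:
n = -15/4 (n = -4 + (⅛)*2 = -4 + ¼ = -15/4 ≈ -3.7500)
f(W, m) = -W + W*m (f(W, m) = W*m - W = -W + W*m)
(f(n, 6*0)*M(5))*(-21) = (-15*(-1 + 6*0)/4*(-6))*(-21) = (-15*(-1 + 0)/4*(-6))*(-21) = (-15/4*(-1)*(-6))*(-21) = ((15/4)*(-6))*(-21) = -45/2*(-21) = 945/2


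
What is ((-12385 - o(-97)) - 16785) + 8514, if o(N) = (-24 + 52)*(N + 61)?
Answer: -19648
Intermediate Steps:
o(N) = 1708 + 28*N (o(N) = 28*(61 + N) = 1708 + 28*N)
((-12385 - o(-97)) - 16785) + 8514 = ((-12385 - (1708 + 28*(-97))) - 16785) + 8514 = ((-12385 - (1708 - 2716)) - 16785) + 8514 = ((-12385 - 1*(-1008)) - 16785) + 8514 = ((-12385 + 1008) - 16785) + 8514 = (-11377 - 16785) + 8514 = -28162 + 8514 = -19648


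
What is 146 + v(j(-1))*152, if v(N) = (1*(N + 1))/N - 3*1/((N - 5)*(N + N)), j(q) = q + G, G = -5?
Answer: 8884/33 ≈ 269.21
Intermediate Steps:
j(q) = -5 + q (j(q) = q - 5 = -5 + q)
v(N) = (1 + N)/N - 3/(2*N*(-5 + N)) (v(N) = (1*(1 + N))/N - 3*1/(2*N*(-5 + N)) = (1 + N)/N - 3*1/(2*N*(-5 + N)) = (1 + N)/N - 3/(2*N*(-5 + N)))
146 + v(j(-1))*152 = 146 + ((-13/2 + (-5 - 1)² - 4*(-5 - 1))/((-5 - 1)*(-5 + (-5 - 1))))*152 = 146 + ((-13/2 + (-6)² - 4*(-6))/((-6)*(-5 - 6)))*152 = 146 - ⅙*(-13/2 + 36 + 24)/(-11)*152 = 146 - ⅙*(-1/11)*107/2*152 = 146 + (107/132)*152 = 146 + 4066/33 = 8884/33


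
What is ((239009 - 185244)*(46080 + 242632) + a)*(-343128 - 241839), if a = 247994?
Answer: -9080354220283758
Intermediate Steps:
((239009 - 185244)*(46080 + 242632) + a)*(-343128 - 241839) = ((239009 - 185244)*(46080 + 242632) + 247994)*(-343128 - 241839) = (53765*288712 + 247994)*(-584967) = (15522600680 + 247994)*(-584967) = 15522848674*(-584967) = -9080354220283758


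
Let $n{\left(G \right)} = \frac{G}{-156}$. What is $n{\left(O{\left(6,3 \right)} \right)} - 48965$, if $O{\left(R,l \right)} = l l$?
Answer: $- \frac{2546183}{52} \approx -48965.0$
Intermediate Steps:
$O{\left(R,l \right)} = l^{2}$
$n{\left(G \right)} = - \frac{G}{156}$ ($n{\left(G \right)} = G \left(- \frac{1}{156}\right) = - \frac{G}{156}$)
$n{\left(O{\left(6,3 \right)} \right)} - 48965 = - \frac{3^{2}}{156} - 48965 = \left(- \frac{1}{156}\right) 9 - 48965 = - \frac{3}{52} - 48965 = - \frac{2546183}{52}$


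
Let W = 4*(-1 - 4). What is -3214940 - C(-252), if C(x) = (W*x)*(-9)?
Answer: -3169580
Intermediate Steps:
W = -20 (W = 4*(-5) = -20)
C(x) = 180*x (C(x) = -20*x*(-9) = 180*x)
-3214940 - C(-252) = -3214940 - 180*(-252) = -3214940 - 1*(-45360) = -3214940 + 45360 = -3169580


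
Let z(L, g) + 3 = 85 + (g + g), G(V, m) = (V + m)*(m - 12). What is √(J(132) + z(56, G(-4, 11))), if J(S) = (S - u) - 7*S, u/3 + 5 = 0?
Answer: I*√709 ≈ 26.627*I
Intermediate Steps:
u = -15 (u = -15 + 3*0 = -15 + 0 = -15)
G(V, m) = (-12 + m)*(V + m) (G(V, m) = (V + m)*(-12 + m) = (-12 + m)*(V + m))
z(L, g) = 82 + 2*g (z(L, g) = -3 + (85 + (g + g)) = -3 + (85 + 2*g) = 82 + 2*g)
J(S) = 15 - 6*S (J(S) = (S - 1*(-15)) - 7*S = (S + 15) - 7*S = (15 + S) - 7*S = 15 - 6*S)
√(J(132) + z(56, G(-4, 11))) = √((15 - 6*132) + (82 + 2*(11² - 12*(-4) - 12*11 - 4*11))) = √((15 - 792) + (82 + 2*(121 + 48 - 132 - 44))) = √(-777 + (82 + 2*(-7))) = √(-777 + (82 - 14)) = √(-777 + 68) = √(-709) = I*√709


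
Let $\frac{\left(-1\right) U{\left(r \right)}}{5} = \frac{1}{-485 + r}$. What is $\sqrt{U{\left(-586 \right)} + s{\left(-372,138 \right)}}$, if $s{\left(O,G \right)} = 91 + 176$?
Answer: $\frac{\sqrt{34029478}}{357} \approx 16.34$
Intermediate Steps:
$s{\left(O,G \right)} = 267$
$U{\left(r \right)} = - \frac{5}{-485 + r}$
$\sqrt{U{\left(-586 \right)} + s{\left(-372,138 \right)}} = \sqrt{- \frac{5}{-485 - 586} + 267} = \sqrt{- \frac{5}{-1071} + 267} = \sqrt{\left(-5\right) \left(- \frac{1}{1071}\right) + 267} = \sqrt{\frac{5}{1071} + 267} = \sqrt{\frac{285962}{1071}} = \frac{\sqrt{34029478}}{357}$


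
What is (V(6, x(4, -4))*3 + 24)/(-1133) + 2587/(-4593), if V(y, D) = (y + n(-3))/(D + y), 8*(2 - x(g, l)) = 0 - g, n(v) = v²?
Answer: -52115521/88465773 ≈ -0.58910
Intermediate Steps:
x(g, l) = 2 + g/8 (x(g, l) = 2 - (0 - g)/8 = 2 - (-1)*g/8 = 2 + g/8)
V(y, D) = (9 + y)/(D + y) (V(y, D) = (y + (-3)²)/(D + y) = (y + 9)/(D + y) = (9 + y)/(D + y))
(V(6, x(4, -4))*3 + 24)/(-1133) + 2587/(-4593) = (((9 + 6)/((2 + (⅛)*4) + 6))*3 + 24)/(-1133) + 2587/(-4593) = ((15/((2 + ½) + 6))*3 + 24)*(-1/1133) + 2587*(-1/4593) = ((15/(5/2 + 6))*3 + 24)*(-1/1133) - 2587/4593 = ((15/(17/2))*3 + 24)*(-1/1133) - 2587/4593 = (((2/17)*15)*3 + 24)*(-1/1133) - 2587/4593 = ((30/17)*3 + 24)*(-1/1133) - 2587/4593 = (90/17 + 24)*(-1/1133) - 2587/4593 = (498/17)*(-1/1133) - 2587/4593 = -498/19261 - 2587/4593 = -52115521/88465773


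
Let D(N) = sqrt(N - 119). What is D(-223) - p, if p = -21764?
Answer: 21764 + 3*I*sqrt(38) ≈ 21764.0 + 18.493*I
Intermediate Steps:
D(N) = sqrt(-119 + N)
D(-223) - p = sqrt(-119 - 223) - 1*(-21764) = sqrt(-342) + 21764 = 3*I*sqrt(38) + 21764 = 21764 + 3*I*sqrt(38)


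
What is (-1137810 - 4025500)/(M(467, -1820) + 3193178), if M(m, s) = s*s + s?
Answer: -2581655/3251879 ≈ -0.79390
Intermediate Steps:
M(m, s) = s + s² (M(m, s) = s² + s = s + s²)
(-1137810 - 4025500)/(M(467, -1820) + 3193178) = (-1137810 - 4025500)/(-1820*(1 - 1820) + 3193178) = -5163310/(-1820*(-1819) + 3193178) = -5163310/(3310580 + 3193178) = -5163310/6503758 = -5163310*1/6503758 = -2581655/3251879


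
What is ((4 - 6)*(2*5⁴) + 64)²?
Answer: 5934096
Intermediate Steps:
((4 - 6)*(2*5⁴) + 64)² = (-4*625 + 64)² = (-2*1250 + 64)² = (-2500 + 64)² = (-2436)² = 5934096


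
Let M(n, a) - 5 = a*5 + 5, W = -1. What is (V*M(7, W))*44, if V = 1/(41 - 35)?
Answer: 110/3 ≈ 36.667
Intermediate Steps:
V = ⅙ (V = 1/6 = ⅙ ≈ 0.16667)
M(n, a) = 10 + 5*a (M(n, a) = 5 + (a*5 + 5) = 5 + (5*a + 5) = 5 + (5 + 5*a) = 10 + 5*a)
(V*M(7, W))*44 = ((10 + 5*(-1))/6)*44 = ((10 - 5)/6)*44 = ((⅙)*5)*44 = (⅚)*44 = 110/3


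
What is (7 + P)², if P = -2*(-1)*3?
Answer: 169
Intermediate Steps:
P = 6 (P = 2*3 = 6)
(7 + P)² = (7 + 6)² = 13² = 169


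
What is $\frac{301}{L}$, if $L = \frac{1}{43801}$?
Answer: $13184101$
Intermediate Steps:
$L = \frac{1}{43801} \approx 2.2831 \cdot 10^{-5}$
$\frac{301}{L} = 301 \frac{1}{\frac{1}{43801}} = 301 \cdot 43801 = 13184101$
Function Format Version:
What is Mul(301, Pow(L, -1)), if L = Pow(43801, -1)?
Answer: 13184101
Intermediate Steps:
L = Rational(1, 43801) ≈ 2.2831e-5
Mul(301, Pow(L, -1)) = Mul(301, Pow(Rational(1, 43801), -1)) = Mul(301, 43801) = 13184101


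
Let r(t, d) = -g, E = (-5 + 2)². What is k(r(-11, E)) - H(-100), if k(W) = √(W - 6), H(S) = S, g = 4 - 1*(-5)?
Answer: 100 + I*√15 ≈ 100.0 + 3.873*I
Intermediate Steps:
g = 9 (g = 4 + 5 = 9)
E = 9 (E = (-3)² = 9)
r(t, d) = -9 (r(t, d) = -1*9 = -9)
k(W) = √(-6 + W)
k(r(-11, E)) - H(-100) = √(-6 - 9) - 1*(-100) = √(-15) + 100 = I*√15 + 100 = 100 + I*√15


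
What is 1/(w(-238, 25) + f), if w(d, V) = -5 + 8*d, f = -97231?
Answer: -1/99140 ≈ -1.0087e-5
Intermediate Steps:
1/(w(-238, 25) + f) = 1/((-5 + 8*(-238)) - 97231) = 1/((-5 - 1904) - 97231) = 1/(-1909 - 97231) = 1/(-99140) = -1/99140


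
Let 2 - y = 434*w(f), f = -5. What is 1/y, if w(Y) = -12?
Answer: 1/5210 ≈ 0.00019194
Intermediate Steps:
y = 5210 (y = 2 - 434*(-12) = 2 - 1*(-5208) = 2 + 5208 = 5210)
1/y = 1/5210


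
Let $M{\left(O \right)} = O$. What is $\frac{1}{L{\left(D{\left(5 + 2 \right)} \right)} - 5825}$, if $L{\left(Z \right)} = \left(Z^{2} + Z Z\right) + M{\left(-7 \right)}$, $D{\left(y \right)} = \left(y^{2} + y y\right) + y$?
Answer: $\frac{1}{16218} \approx 6.166 \cdot 10^{-5}$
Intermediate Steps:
$D{\left(y \right)} = y + 2 y^{2}$ ($D{\left(y \right)} = \left(y^{2} + y^{2}\right) + y = 2 y^{2} + y = y + 2 y^{2}$)
$L{\left(Z \right)} = -7 + 2 Z^{2}$ ($L{\left(Z \right)} = \left(Z^{2} + Z Z\right) - 7 = \left(Z^{2} + Z^{2}\right) - 7 = 2 Z^{2} - 7 = -7 + 2 Z^{2}$)
$\frac{1}{L{\left(D{\left(5 + 2 \right)} \right)} - 5825} = \frac{1}{\left(-7 + 2 \left(\left(5 + 2\right) \left(1 + 2 \left(5 + 2\right)\right)\right)^{2}\right) - 5825} = \frac{1}{\left(-7 + 2 \left(7 \left(1 + 2 \cdot 7\right)\right)^{2}\right) - 5825} = \frac{1}{\left(-7 + 2 \left(7 \left(1 + 14\right)\right)^{2}\right) - 5825} = \frac{1}{\left(-7 + 2 \left(7 \cdot 15\right)^{2}\right) - 5825} = \frac{1}{\left(-7 + 2 \cdot 105^{2}\right) - 5825} = \frac{1}{\left(-7 + 2 \cdot 11025\right) - 5825} = \frac{1}{\left(-7 + 22050\right) - 5825} = \frac{1}{22043 - 5825} = \frac{1}{16218}$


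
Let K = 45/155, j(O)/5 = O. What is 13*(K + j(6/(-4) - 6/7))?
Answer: -64857/434 ≈ -149.44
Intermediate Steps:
j(O) = 5*O
K = 9/31 (K = 45*(1/155) = 9/31 ≈ 0.29032)
13*(K + j(6/(-4) - 6/7)) = 13*(9/31 + 5*(6/(-4) - 6/7)) = 13*(9/31 + 5*(6*(-1/4) - 6*1/7)) = 13*(9/31 + 5*(-3/2 - 6/7)) = 13*(9/31 + 5*(-33/14)) = 13*(9/31 - 165/14) = 13*(-4989/434) = -64857/434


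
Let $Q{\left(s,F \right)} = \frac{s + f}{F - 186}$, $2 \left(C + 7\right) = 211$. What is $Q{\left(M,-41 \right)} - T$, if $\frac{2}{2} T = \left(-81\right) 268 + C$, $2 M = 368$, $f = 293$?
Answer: $\frac{9809759}{454} \approx 21607.0$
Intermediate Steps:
$M = 184$ ($M = \frac{1}{2} \cdot 368 = 184$)
$C = \frac{197}{2}$ ($C = -7 + \frac{1}{2} \cdot 211 = -7 + \frac{211}{2} = \frac{197}{2} \approx 98.5$)
$Q{\left(s,F \right)} = \frac{293 + s}{-186 + F}$ ($Q{\left(s,F \right)} = \frac{s + 293}{F - 186} = \frac{293 + s}{-186 + F}$)
$T = - \frac{43219}{2}$ ($T = \left(-81\right) 268 + \frac{197}{2} = -21708 + \frac{197}{2} = - \frac{43219}{2} \approx -21610.0$)
$Q{\left(M,-41 \right)} - T = \frac{293 + 184}{-186 - 41} - - \frac{43219}{2} = \frac{1}{-227} \cdot 477 + \frac{43219}{2} = \left(- \frac{1}{227}\right) 477 + \frac{43219}{2} = - \frac{477}{227} + \frac{43219}{2} = \frac{9809759}{454}$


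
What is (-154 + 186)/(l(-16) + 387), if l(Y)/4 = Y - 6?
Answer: 32/299 ≈ 0.10702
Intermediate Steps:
l(Y) = -24 + 4*Y (l(Y) = 4*(Y - 6) = 4*(-6 + Y) = -24 + 4*Y)
(-154 + 186)/(l(-16) + 387) = (-154 + 186)/((-24 + 4*(-16)) + 387) = 32/((-24 - 64) + 387) = 32/(-88 + 387) = 32/299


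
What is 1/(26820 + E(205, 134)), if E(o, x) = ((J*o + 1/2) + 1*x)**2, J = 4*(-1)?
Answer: 4/1986921 ≈ 2.0132e-6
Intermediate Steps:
J = -4
E(o, x) = (1/2 + x - 4*o)**2 (E(o, x) = ((-4*o + 1/2) + 1*x)**2 = ((-4*o + 1/2) + x)**2 = ((1/2 - 4*o) + x)**2 = (1/2 + x - 4*o)**2)
1/(26820 + E(205, 134)) = 1/(26820 + (1 - 8*205 + 2*134)**2/4) = 1/(26820 + (1 - 1640 + 268)**2/4) = 1/(26820 + (1/4)*(-1371)**2) = 1/(26820 + (1/4)*1879641) = 1/(26820 + 1879641/4) = 1/(1986921/4) = 4/1986921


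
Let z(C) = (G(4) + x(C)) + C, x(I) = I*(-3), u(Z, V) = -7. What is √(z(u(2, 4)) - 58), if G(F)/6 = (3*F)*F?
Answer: 2*√61 ≈ 15.620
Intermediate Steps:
G(F) = 18*F² (G(F) = 6*((3*F)*F) = 6*(3*F²) = 18*F²)
x(I) = -3*I
z(C) = 288 - 2*C (z(C) = (18*4² - 3*C) + C = (18*16 - 3*C) + C = (288 - 3*C) + C = 288 - 2*C)
√(z(u(2, 4)) - 58) = √((288 - 2*(-7)) - 58) = √((288 + 14) - 58) = √(302 - 58) = √244 = 2*√61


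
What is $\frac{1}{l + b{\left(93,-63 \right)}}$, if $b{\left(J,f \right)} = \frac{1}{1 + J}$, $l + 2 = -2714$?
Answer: $- \frac{94}{255303} \approx -0.00036819$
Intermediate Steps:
$l = -2716$ ($l = -2 - 2714 = -2716$)
$\frac{1}{l + b{\left(93,-63 \right)}} = \frac{1}{-2716 + \frac{1}{1 + 93}} = \frac{1}{-2716 + \frac{1}{94}} = \frac{1}{- \frac{255303}{94}} = - \frac{94}{255303}$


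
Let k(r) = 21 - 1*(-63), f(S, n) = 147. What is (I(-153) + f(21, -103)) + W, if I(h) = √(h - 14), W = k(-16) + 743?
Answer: 974 + I*√167 ≈ 974.0 + 12.923*I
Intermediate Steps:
k(r) = 84 (k(r) = 21 + 63 = 84)
W = 827 (W = 84 + 743 = 827)
I(h) = √(-14 + h)
(I(-153) + f(21, -103)) + W = (√(-14 - 153) + 147) + 827 = (√(-167) + 147) + 827 = (I*√167 + 147) + 827 = (147 + I*√167) + 827 = 974 + I*√167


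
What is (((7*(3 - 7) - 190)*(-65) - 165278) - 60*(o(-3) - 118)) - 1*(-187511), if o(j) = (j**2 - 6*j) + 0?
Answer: 41863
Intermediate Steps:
o(j) = j**2 - 6*j
(((7*(3 - 7) - 190)*(-65) - 165278) - 60*(o(-3) - 118)) - 1*(-187511) = (((7*(3 - 7) - 190)*(-65) - 165278) - 60*(-3*(-6 - 3) - 118)) - 1*(-187511) = (((7*(-4) - 190)*(-65) - 165278) - 60*(-3*(-9) - 118)) + 187511 = (((-28 - 190)*(-65) - 165278) - 60*(27 - 118)) + 187511 = ((-218*(-65) - 165278) - 60*(-91)) + 187511 = ((14170 - 165278) + 5460) + 187511 = (-151108 + 5460) + 187511 = -145648 + 187511 = 41863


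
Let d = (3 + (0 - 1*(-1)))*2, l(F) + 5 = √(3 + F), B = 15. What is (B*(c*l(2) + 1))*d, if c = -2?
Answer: 1320 - 240*√5 ≈ 783.34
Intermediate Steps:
l(F) = -5 + √(3 + F)
d = 8 (d = (3 + (0 + 1))*2 = (3 + 1)*2 = 4*2 = 8)
(B*(c*l(2) + 1))*d = (15*(-2*(-5 + √(3 + 2)) + 1))*8 = (15*(-2*(-5 + √5) + 1))*8 = (15*((10 - 2*√5) + 1))*8 = (15*(11 - 2*√5))*8 = (165 - 30*√5)*8 = 1320 - 240*√5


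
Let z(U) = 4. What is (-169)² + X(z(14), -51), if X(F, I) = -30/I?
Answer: 485547/17 ≈ 28562.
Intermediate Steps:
(-169)² + X(z(14), -51) = (-169)² - 30/(-51) = 28561 - 30*(-1/51) = 28561 + 10/17 = 485547/17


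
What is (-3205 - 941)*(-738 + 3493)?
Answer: -11422230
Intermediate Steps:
(-3205 - 941)*(-738 + 3493) = -4146*2755 = -11422230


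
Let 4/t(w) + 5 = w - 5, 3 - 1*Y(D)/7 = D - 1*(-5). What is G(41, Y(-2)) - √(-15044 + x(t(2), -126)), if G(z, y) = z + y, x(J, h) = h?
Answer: 41 - I*√15170 ≈ 41.0 - 123.17*I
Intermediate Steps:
Y(D) = -14 - 7*D (Y(D) = 21 - 7*(D - 1*(-5)) = 21 - 7*(D + 5) = 21 - 7*(5 + D) = 21 + (-35 - 7*D) = -14 - 7*D)
t(w) = 4/(-10 + w) (t(w) = 4/(-5 + (w - 5)) = 4/(-5 + (-5 + w)) = 4/(-10 + w))
G(z, y) = y + z
G(41, Y(-2)) - √(-15044 + x(t(2), -126)) = ((-14 - 7*(-2)) + 41) - √(-15044 - 126) = ((-14 + 14) + 41) - √(-15170) = (0 + 41) - I*√15170 = 41 - I*√15170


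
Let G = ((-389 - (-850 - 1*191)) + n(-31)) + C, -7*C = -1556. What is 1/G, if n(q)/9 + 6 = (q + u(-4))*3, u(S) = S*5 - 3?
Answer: -7/4464 ≈ -0.0015681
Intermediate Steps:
C = 1556/7 (C = -⅐*(-1556) = 1556/7 ≈ 222.29)
u(S) = -3 + 5*S (u(S) = 5*S - 3 = -3 + 5*S)
n(q) = -675 + 27*q (n(q) = -54 + 9*((q + (-3 + 5*(-4)))*3) = -54 + 9*((q + (-3 - 20))*3) = -54 + 9*((q - 23)*3) = -54 + 9*((-23 + q)*3) = -54 + 9*(-69 + 3*q) = -54 + (-621 + 27*q) = -675 + 27*q)
G = -4464/7 (G = ((-389 - (-850 - 1*191)) + (-675 + 27*(-31))) + 1556/7 = ((-389 - (-850 - 191)) + (-675 - 837)) + 1556/7 = ((-389 - 1*(-1041)) - 1512) + 1556/7 = ((-389 + 1041) - 1512) + 1556/7 = (652 - 1512) + 1556/7 = -860 + 1556/7 = -4464/7 ≈ -637.71)
1/G = 1/(-4464/7) = -7/4464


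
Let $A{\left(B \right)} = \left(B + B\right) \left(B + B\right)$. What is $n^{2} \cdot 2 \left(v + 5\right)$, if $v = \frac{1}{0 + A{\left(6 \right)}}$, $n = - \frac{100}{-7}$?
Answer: $\frac{128750}{63} \approx 2043.7$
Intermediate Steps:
$n = \frac{100}{7}$ ($n = \left(-100\right) \left(- \frac{1}{7}\right) = \frac{100}{7} \approx 14.286$)
$A{\left(B \right)} = 4 B^{2}$ ($A{\left(B \right)} = 2 B 2 B = 4 B^{2}$)
$v = \frac{1}{144}$ ($v = \frac{1}{0 + 4 \cdot 6^{2}} = \frac{1}{0 + 4 \cdot 36} = \frac{1}{0 + 144} = \frac{1}{144} \approx 0.0069444$)
$n^{2} \cdot 2 \left(v + 5\right) = \left(\frac{100}{7}\right)^{2} \cdot 2 \left(\frac{1}{144} + 5\right) = \frac{10000 \cdot 2 \cdot \frac{721}{144}}{49} = \frac{10000}{49} \cdot \frac{721}{72} = \frac{128750}{63}$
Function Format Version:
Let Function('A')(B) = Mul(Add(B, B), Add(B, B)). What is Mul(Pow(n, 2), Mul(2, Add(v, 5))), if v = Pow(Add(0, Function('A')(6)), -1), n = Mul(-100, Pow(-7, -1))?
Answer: Rational(128750, 63) ≈ 2043.7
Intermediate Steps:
n = Rational(100, 7) (n = Mul(-100, Rational(-1, 7)) = Rational(100, 7) ≈ 14.286)
Function('A')(B) = Mul(4, Pow(B, 2)) (Function('A')(B) = Mul(Mul(2, B), Mul(2, B)) = Mul(4, Pow(B, 2)))
v = Rational(1, 144) (v = Pow(Add(0, Mul(4, Pow(6, 2))), -1) = Pow(Add(0, Mul(4, 36)), -1) = Pow(Add(0, 144), -1) = Pow(144, -1) = Rational(1, 144) ≈ 0.0069444)
Mul(Pow(n, 2), Mul(2, Add(v, 5))) = Mul(Pow(Rational(100, 7), 2), Mul(2, Add(Rational(1, 144), 5))) = Mul(Rational(10000, 49), Mul(2, Rational(721, 144))) = Mul(Rational(10000, 49), Rational(721, 72)) = Rational(128750, 63)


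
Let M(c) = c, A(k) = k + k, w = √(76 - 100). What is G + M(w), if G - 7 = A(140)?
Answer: 287 + 2*I*√6 ≈ 287.0 + 4.899*I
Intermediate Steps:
w = 2*I*√6 (w = √(-24) = 2*I*√6 ≈ 4.899*I)
A(k) = 2*k
G = 287 (G = 7 + 2*140 = 7 + 280 = 287)
G + M(w) = 287 + 2*I*√6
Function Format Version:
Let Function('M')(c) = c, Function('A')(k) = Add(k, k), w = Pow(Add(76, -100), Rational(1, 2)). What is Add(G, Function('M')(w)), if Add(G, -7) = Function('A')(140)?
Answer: Add(287, Mul(2, I, Pow(6, Rational(1, 2)))) ≈ Add(287.00, Mul(4.8990, I))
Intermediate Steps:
w = Mul(2, I, Pow(6, Rational(1, 2))) (w = Pow(-24, Rational(1, 2)) = Mul(2, I, Pow(6, Rational(1, 2))) ≈ Mul(4.8990, I))
Function('A')(k) = Mul(2, k)
G = 287 (G = Add(7, Mul(2, 140)) = Add(7, 280) = 287)
Add(G, Function('M')(w)) = Add(287, Mul(2, I, Pow(6, Rational(1, 2))))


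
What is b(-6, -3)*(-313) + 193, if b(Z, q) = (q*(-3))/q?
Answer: 1132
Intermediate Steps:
b(Z, q) = -3 (b(Z, q) = (-3*q)/q = -3)
b(-6, -3)*(-313) + 193 = -3*(-313) + 193 = 939 + 193 = 1132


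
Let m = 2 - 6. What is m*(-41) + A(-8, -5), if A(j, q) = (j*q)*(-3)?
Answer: 44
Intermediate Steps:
m = -4
A(j, q) = -3*j*q
m*(-41) + A(-8, -5) = -4*(-41) - 3*(-8)*(-5) = 164 - 120 = 44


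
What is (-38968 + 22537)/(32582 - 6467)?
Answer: -5477/8705 ≈ -0.62918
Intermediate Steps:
(-38968 + 22537)/(32582 - 6467) = -16431/26115 = -16431*1/26115 = -5477/8705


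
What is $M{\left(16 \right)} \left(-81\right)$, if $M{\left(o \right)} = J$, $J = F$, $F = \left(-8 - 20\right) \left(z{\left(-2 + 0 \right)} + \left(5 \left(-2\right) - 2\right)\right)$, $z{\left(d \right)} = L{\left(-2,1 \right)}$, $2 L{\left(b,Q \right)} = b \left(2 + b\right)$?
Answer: $-27216$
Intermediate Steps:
$L{\left(b,Q \right)} = \frac{b \left(2 + b\right)}{2}$
$z{\left(d \right)} = 0$ ($z{\left(d \right)} = \frac{1}{2} \left(-2\right) \left(2 - 2\right) = \frac{1}{2} \left(-2\right) 0 = 0$)
$F = 336$ ($F = \left(-8 - 20\right) \left(0 + \left(5 \left(-2\right) - 2\right)\right) = - 28 \left(0 - 12\right) = \left(-28\right) \left(-12\right) = 336$)
$J = 336$
$M{\left(o \right)} = 336$
$M{\left(16 \right)} \left(-81\right) = 336 \left(-81\right) = -27216$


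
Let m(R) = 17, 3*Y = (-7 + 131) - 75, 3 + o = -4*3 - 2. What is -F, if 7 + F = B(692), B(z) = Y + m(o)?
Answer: -79/3 ≈ -26.333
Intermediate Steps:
o = -17 (o = -3 + (-4*3 - 2) = -3 + (-12 - 2) = -3 - 14 = -17)
Y = 49/3 (Y = ((-7 + 131) - 75)/3 = (124 - 75)/3 = (⅓)*49 = 49/3 ≈ 16.333)
B(z) = 100/3 (B(z) = 49/3 + 17 = 100/3)
F = 79/3 (F = -7 + 100/3 = 79/3 ≈ 26.333)
-F = -1*79/3 = -79/3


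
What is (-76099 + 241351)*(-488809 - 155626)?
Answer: -106494172620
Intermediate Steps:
(-76099 + 241351)*(-488809 - 155626) = 165252*(-644435) = -106494172620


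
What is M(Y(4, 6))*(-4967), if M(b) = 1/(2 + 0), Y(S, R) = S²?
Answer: -4967/2 ≈ -2483.5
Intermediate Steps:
M(b) = ½ (M(b) = 1/2 = ½)
M(Y(4, 6))*(-4967) = (½)*(-4967) = -4967/2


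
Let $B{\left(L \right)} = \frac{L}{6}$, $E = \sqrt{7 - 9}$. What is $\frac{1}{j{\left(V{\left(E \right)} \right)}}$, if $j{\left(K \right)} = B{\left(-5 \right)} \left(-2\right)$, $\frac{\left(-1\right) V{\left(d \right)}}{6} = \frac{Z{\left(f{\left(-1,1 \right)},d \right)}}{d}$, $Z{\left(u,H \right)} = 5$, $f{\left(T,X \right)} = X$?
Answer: $\frac{3}{5} \approx 0.6$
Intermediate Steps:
$E = i \sqrt{2}$ ($E = \sqrt{-2} = i \sqrt{2} \approx 1.4142 i$)
$B{\left(L \right)} = \frac{L}{6}$ ($B{\left(L \right)} = L \frac{1}{6} = \frac{L}{6}$)
$V{\left(d \right)} = - \frac{30}{d}$ ($V{\left(d \right)} = - 6 \frac{5}{d} = - \frac{30}{d}$)
$j{\left(K \right)} = \frac{5}{3}$ ($j{\left(K \right)} = \frac{1}{6} \left(-5\right) \left(-2\right) = \left(- \frac{5}{6}\right) \left(-2\right) = \frac{5}{3}$)
$\frac{1}{j{\left(V{\left(E \right)} \right)}} = \frac{1}{\frac{5}{3}} = \frac{3}{5}$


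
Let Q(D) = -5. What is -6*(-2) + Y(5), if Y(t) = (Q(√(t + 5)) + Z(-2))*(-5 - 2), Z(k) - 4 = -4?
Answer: 47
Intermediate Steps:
Z(k) = 0 (Z(k) = 4 - 4 = 0)
Y(t) = 35 (Y(t) = (-5 + 0)*(-5 - 2) = -5*(-7) = 35)
-6*(-2) + Y(5) = -6*(-2) + 35 = 12 + 35 = 47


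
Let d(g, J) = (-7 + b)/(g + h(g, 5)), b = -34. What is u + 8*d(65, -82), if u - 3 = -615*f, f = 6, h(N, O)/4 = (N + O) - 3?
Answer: -1228099/333 ≈ -3688.0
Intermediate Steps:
h(N, O) = -12 + 4*N + 4*O (h(N, O) = 4*((N + O) - 3) = 4*(-3 + N + O) = -12 + 4*N + 4*O)
u = -3687 (u = 3 - 615*6 = 3 - 3690 = -3687)
d(g, J) = -41/(8 + 5*g) (d(g, J) = (-7 - 34)/(g + (-12 + 4*g + 4*5)) = -41/(g + (-12 + 4*g + 20)) = -41/(g + (8 + 4*g)) = -41/(8 + 5*g))
u + 8*d(65, -82) = -3687 + 8*(-41/(8 + 5*65)) = -3687 + 8*(-41/(8 + 325)) = -3687 + 8*(-41/333) = -3687 - 328/333 = -1228099/333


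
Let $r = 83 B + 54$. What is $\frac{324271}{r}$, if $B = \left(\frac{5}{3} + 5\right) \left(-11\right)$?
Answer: $- \frac{972813}{18098} \approx -53.753$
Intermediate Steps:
$B = - \frac{220}{3}$ ($B = \left(5 \cdot \frac{1}{3} + 5\right) \left(-11\right) = \left(\frac{5}{3} + 5\right) \left(-11\right) = \frac{20}{3} \left(-11\right) = - \frac{220}{3} \approx -73.333$)
$r = - \frac{18098}{3}$ ($r = 83 \left(- \frac{220}{3}\right) + 54 = - \frac{18260}{3} + 54 = - \frac{18098}{3} \approx -6032.7$)
$\frac{324271}{r} = \frac{324271}{- \frac{18098}{3}} = 324271 \left(- \frac{3}{18098}\right) = - \frac{972813}{18098}$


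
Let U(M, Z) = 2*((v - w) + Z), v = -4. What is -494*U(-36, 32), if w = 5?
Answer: -22724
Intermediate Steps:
U(M, Z) = -18 + 2*Z (U(M, Z) = 2*((-4 - 1*5) + Z) = 2*((-4 - 5) + Z) = 2*(-9 + Z) = -18 + 2*Z)
-494*U(-36, 32) = -494*(-18 + 2*32) = -494*(-18 + 64) = -494*46 = -22724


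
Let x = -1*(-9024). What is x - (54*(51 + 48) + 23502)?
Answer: -19824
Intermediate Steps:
x = 9024
x - (54*(51 + 48) + 23502) = 9024 - (54*(51 + 48) + 23502) = 9024 - (54*99 + 23502) = 9024 - (5346 + 23502) = 9024 - 1*28848 = 9024 - 28848 = -19824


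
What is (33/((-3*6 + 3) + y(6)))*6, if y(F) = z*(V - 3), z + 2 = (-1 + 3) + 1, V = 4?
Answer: -99/7 ≈ -14.143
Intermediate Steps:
z = 1 (z = -2 + ((-1 + 3) + 1) = -2 + (2 + 1) = -2 + 3 = 1)
y(F) = 1 (y(F) = 1*(4 - 3) = 1*1 = 1)
(33/((-3*6 + 3) + y(6)))*6 = (33/((-3*6 + 3) + 1))*6 = (33/((-18 + 3) + 1))*6 = (33/(-15 + 1))*6 = (33/(-14))*6 = -1/14*33*6 = -33/14*6 = -99/7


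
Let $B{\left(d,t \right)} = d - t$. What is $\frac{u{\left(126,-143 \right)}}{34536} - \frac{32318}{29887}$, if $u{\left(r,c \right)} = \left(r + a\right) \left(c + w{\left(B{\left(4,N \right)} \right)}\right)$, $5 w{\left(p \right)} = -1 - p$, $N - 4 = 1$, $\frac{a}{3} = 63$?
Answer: $- \frac{5739847}{2406008} \approx -2.3856$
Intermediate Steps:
$a = 189$ ($a = 3 \cdot 63 = 189$)
$N = 5$ ($N = 4 + 1 = 5$)
$w{\left(p \right)} = - \frac{1}{5} - \frac{p}{5}$ ($w{\left(p \right)} = \frac{-1 - p}{5} = - \frac{1}{5} - \frac{p}{5}$)
$u{\left(r,c \right)} = c \left(189 + r\right)$ ($u{\left(r,c \right)} = \left(r + 189\right) \left(c - \left(\frac{1}{5} + \frac{4 - 5}{5}\right)\right) = \left(189 + r\right) \left(c - \left(\frac{1}{5} + \frac{4 - 5}{5}\right)\right) = \left(189 + r\right) \left(c - 0\right) = \left(189 + r\right) \left(c + \left(- \frac{1}{5} + \frac{1}{5}\right)\right) = \left(189 + r\right) \left(c + 0\right) = \left(189 + r\right) c = c \left(189 + r\right)$)
$\frac{u{\left(126,-143 \right)}}{34536} - \frac{32318}{29887} = \frac{\left(-143\right) \left(189 + 126\right)}{34536} - \frac{32318}{29887} = \left(-143\right) 315 \cdot \frac{1}{34536} - \frac{226}{209} = \left(-45045\right) \frac{1}{34536} - \frac{226}{209} = - \frac{15015}{11512} - \frac{226}{209} = - \frac{5739847}{2406008}$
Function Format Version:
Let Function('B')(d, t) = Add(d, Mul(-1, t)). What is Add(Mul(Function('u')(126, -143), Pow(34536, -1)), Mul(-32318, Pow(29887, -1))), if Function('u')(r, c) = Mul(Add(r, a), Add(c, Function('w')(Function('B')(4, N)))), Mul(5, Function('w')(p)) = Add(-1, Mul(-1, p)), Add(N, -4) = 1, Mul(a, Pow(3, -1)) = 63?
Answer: Rational(-5739847, 2406008) ≈ -2.3856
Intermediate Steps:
a = 189 (a = Mul(3, 63) = 189)
N = 5 (N = Add(4, 1) = 5)
Function('w')(p) = Add(Rational(-1, 5), Mul(Rational(-1, 5), p)) (Function('w')(p) = Mul(Rational(1, 5), Add(-1, Mul(-1, p))) = Add(Rational(-1, 5), Mul(Rational(-1, 5), p)))
Function('u')(r, c) = Mul(c, Add(189, r)) (Function('u')(r, c) = Mul(Add(r, 189), Add(c, Add(Rational(-1, 5), Mul(Rational(-1, 5), Add(4, Mul(-1, 5)))))) = Mul(Add(189, r), Add(c, Add(Rational(-1, 5), Mul(Rational(-1, 5), Add(4, -5))))) = Mul(Add(189, r), Add(c, Add(Rational(-1, 5), Mul(Rational(-1, 5), -1)))) = Mul(Add(189, r), Add(c, Add(Rational(-1, 5), Rational(1, 5)))) = Mul(Add(189, r), Add(c, 0)) = Mul(Add(189, r), c) = Mul(c, Add(189, r)))
Add(Mul(Function('u')(126, -143), Pow(34536, -1)), Mul(-32318, Pow(29887, -1))) = Add(Mul(Mul(-143, Add(189, 126)), Pow(34536, -1)), Mul(-32318, Pow(29887, -1))) = Add(Mul(Mul(-143, 315), Rational(1, 34536)), Mul(-32318, Rational(1, 29887))) = Add(Mul(-45045, Rational(1, 34536)), Rational(-226, 209)) = Add(Rational(-15015, 11512), Rational(-226, 209)) = Rational(-5739847, 2406008)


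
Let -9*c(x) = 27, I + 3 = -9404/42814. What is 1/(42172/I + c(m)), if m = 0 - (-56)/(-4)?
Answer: -68923/902982773 ≈ -7.6328e-5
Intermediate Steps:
I = -68923/21407 (I = -3 - 9404/42814 = -3 - 9404*1/42814 = -3 - 4702/21407 = -68923/21407 ≈ -3.2196)
m = -14 (m = 0 - (-56)*(-1)/4 = 0 - 8*7/4 = 0 - 14 = -14)
c(x) = -3 (c(x) = -1/9*27 = -3)
1/(42172/I + c(m)) = 1/(42172/(-68923/21407) - 3) = 1/(42172*(-21407/68923) - 3) = 1/(-902776004/68923 - 3) = 1/(-902982773/68923) = -68923/902982773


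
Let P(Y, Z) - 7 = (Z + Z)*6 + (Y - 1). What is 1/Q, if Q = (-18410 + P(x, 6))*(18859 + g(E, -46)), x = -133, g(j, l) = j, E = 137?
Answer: -1/350761140 ≈ -2.8509e-9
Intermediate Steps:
P(Y, Z) = 6 + Y + 12*Z (P(Y, Z) = 7 + ((Z + Z)*6 + (Y - 1)) = 7 + ((2*Z)*6 + (-1 + Y)) = 7 + (12*Z + (-1 + Y)) = 7 + (-1 + Y + 12*Z) = 6 + Y + 12*Z)
Q = -350761140 (Q = (-18410 + (6 - 133 + 12*6))*(18859 + 137) = (-18410 + (6 - 133 + 72))*18996 = (-18410 - 55)*18996 = -18465*18996 = -350761140)
1/Q = 1/(-350761140) = -1/350761140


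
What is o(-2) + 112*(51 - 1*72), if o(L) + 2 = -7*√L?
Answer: -2354 - 7*I*√2 ≈ -2354.0 - 9.8995*I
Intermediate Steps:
o(L) = -2 - 7*√L
o(-2) + 112*(51 - 1*72) = (-2 - 7*I*√2) + 112*(51 - 1*72) = (-2 - 7*I*√2) + 112*(51 - 72) = (-2 - 7*I*√2) + 112*(-21) = (-2 - 7*I*√2) - 2352 = -2354 - 7*I*√2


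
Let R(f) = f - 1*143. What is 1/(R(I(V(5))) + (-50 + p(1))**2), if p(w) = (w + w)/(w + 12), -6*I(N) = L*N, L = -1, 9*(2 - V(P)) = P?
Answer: 9126/21371995 ≈ 0.00042701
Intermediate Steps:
V(P) = 2 - P/9
I(N) = N/6 (I(N) = -(-1)*N/6 = N/6)
R(f) = -143 + f (R(f) = f - 143 = -143 + f)
p(w) = 2*w/(12 + w) (p(w) = (2*w)/(12 + w) = 2*w/(12 + w))
1/(R(I(V(5))) + (-50 + p(1))**2) = 1/((-143 + (2 - 1/9*5)/6) + (-50 + 2*1/(12 + 1))**2) = 1/((-143 + (2 - 5/9)/6) + (-50 + 2*1/13)**2) = 1/((-143 + (1/6)*(13/9)) + (-50 + 2*1*(1/13))**2) = 1/((-143 + 13/54) + (-50 + 2/13)**2) = 1/(-7709/54 + (-648/13)**2) = 1/(-7709/54 + 419904/169) = 1/(21371995/9126) = 9126/21371995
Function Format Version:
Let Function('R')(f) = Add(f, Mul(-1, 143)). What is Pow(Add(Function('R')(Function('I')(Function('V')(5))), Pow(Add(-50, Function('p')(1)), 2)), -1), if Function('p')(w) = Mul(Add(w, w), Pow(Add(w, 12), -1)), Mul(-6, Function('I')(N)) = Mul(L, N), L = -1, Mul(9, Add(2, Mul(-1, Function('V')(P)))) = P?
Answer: Rational(9126, 21371995) ≈ 0.00042701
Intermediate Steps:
Function('V')(P) = Add(2, Mul(Rational(-1, 9), P))
Function('I')(N) = Mul(Rational(1, 6), N) (Function('I')(N) = Mul(Rational(-1, 6), Mul(-1, N)) = Mul(Rational(1, 6), N))
Function('R')(f) = Add(-143, f) (Function('R')(f) = Add(f, -143) = Add(-143, f))
Function('p')(w) = Mul(2, w, Pow(Add(12, w), -1)) (Function('p')(w) = Mul(Mul(2, w), Pow(Add(12, w), -1)) = Mul(2, w, Pow(Add(12, w), -1)))
Pow(Add(Function('R')(Function('I')(Function('V')(5))), Pow(Add(-50, Function('p')(1)), 2)), -1) = Pow(Add(Add(-143, Mul(Rational(1, 6), Add(2, Mul(Rational(-1, 9), 5)))), Pow(Add(-50, Mul(2, 1, Pow(Add(12, 1), -1))), 2)), -1) = Pow(Add(Add(-143, Mul(Rational(1, 6), Add(2, Rational(-5, 9)))), Pow(Add(-50, Mul(2, 1, Pow(13, -1))), 2)), -1) = Pow(Add(Add(-143, Mul(Rational(1, 6), Rational(13, 9))), Pow(Add(-50, Mul(2, 1, Rational(1, 13))), 2)), -1) = Pow(Add(Add(-143, Rational(13, 54)), Pow(Add(-50, Rational(2, 13)), 2)), -1) = Pow(Add(Rational(-7709, 54), Pow(Rational(-648, 13), 2)), -1) = Pow(Add(Rational(-7709, 54), Rational(419904, 169)), -1) = Pow(Rational(21371995, 9126), -1) = Rational(9126, 21371995)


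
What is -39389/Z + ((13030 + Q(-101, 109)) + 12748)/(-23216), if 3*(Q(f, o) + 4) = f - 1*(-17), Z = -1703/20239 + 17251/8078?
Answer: -74756736902916019/3893162487240 ≈ -19202.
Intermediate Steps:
Z = 335386155/163490642 (Z = -1703*1/20239 + 17251*(1/8078) = -1703/20239 + 17251/8078 = 335386155/163490642 ≈ 2.0514)
Q(f, o) = 5/3 + f/3 (Q(f, o) = -4 + (f - 1*(-17))/3 = -4 + (f + 17)/3 = -4 + (17 + f)/3 = -4 + (17/3 + f/3) = 5/3 + f/3)
-39389/Z + ((13030 + Q(-101, 109)) + 12748)/(-23216) = -39389/335386155/163490642 + ((13030 + (5/3 + (⅓)*(-101))) + 12748)/(-23216) = -39389*163490642/335386155 + ((13030 + (5/3 - 101/3)) + 12748)*(-1/23216) = -6439732897738/335386155 + ((13030 - 32) + 12748)*(-1/23216) = -6439732897738/335386155 + (12998 + 12748)*(-1/23216) = -6439732897738/335386155 + 25746*(-1/23216) = -6439732897738/335386155 - 12873/11608 = -74756736902916019/3893162487240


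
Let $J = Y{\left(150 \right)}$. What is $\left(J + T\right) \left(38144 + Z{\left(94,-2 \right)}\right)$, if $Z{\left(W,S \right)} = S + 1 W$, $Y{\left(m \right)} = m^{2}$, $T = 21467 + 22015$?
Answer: $2522887752$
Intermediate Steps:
$T = 43482$
$Z{\left(W,S \right)} = S + W$
$J = 22500$ ($J = 150^{2} = 22500$)
$\left(J + T\right) \left(38144 + Z{\left(94,-2 \right)}\right) = \left(22500 + 43482\right) \left(38144 + \left(-2 + 94\right)\right) = 65982 \left(38144 + 92\right) = 65982 \cdot 38236 = 2522887752$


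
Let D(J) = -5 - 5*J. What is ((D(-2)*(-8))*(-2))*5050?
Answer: 404000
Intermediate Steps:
((D(-2)*(-8))*(-2))*5050 = (((-5 - 5*(-2))*(-8))*(-2))*5050 = (((-5 + 10)*(-8))*(-2))*5050 = ((5*(-8))*(-2))*5050 = -40*(-2)*5050 = 80*5050 = 404000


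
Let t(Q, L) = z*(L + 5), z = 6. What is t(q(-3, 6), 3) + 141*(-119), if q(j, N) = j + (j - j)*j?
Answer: -16731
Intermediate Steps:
q(j, N) = j (q(j, N) = j + 0*j = j + 0 = j)
t(Q, L) = 30 + 6*L (t(Q, L) = 6*(L + 5) = 6*(5 + L) = 30 + 6*L)
t(q(-3, 6), 3) + 141*(-119) = (30 + 6*3) + 141*(-119) = (30 + 18) - 16779 = 48 - 16779 = -16731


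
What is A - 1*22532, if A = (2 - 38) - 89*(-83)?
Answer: -15181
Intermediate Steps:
A = 7351 (A = -36 + 7387 = 7351)
A - 1*22532 = 7351 - 1*22532 = 7351 - 22532 = -15181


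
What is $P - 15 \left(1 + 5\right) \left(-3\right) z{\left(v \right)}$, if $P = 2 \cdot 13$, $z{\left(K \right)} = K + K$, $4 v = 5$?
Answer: $17550$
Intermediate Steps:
$v = \frac{5}{4}$ ($v = \frac{1}{4} \cdot 5 = \frac{5}{4} \approx 1.25$)
$z{\left(K \right)} = 2 K$
$P = 26$
$P - 15 \left(1 + 5\right) \left(-3\right) z{\left(v \right)} = 26 - 15 \left(1 + 5\right) \left(-3\right) 2 \cdot \frac{5}{4} = 26 - 15 \cdot 6 \left(-3\right) \frac{5}{2} = 26 \left(-15\right) \left(-18\right) \frac{5}{2} = 26 \cdot 270 \cdot \frac{5}{2} = 26 \cdot 675 = 17550$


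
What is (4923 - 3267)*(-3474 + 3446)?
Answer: -46368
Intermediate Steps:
(4923 - 3267)*(-3474 + 3446) = 1656*(-28) = -46368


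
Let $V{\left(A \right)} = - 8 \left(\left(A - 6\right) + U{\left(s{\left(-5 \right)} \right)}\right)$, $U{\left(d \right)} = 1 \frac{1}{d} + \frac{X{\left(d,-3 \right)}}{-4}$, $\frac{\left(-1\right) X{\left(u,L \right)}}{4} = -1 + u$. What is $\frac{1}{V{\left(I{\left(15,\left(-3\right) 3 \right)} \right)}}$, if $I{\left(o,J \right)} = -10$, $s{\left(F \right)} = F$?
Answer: $\frac{5}{888} \approx 0.0056306$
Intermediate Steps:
$X{\left(u,L \right)} = 4 - 4 u$ ($X{\left(u,L \right)} = - 4 \left(-1 + u\right) = 4 - 4 u$)
$U{\left(d \right)} = -1 + d + \frac{1}{d}$ ($U{\left(d \right)} = 1 \frac{1}{d} + \frac{4 - 4 d}{-4} = \frac{1}{d} + \left(4 - 4 d\right) \left(- \frac{1}{4}\right) = \frac{1}{d} + \left(-1 + d\right) = -1 + d + \frac{1}{d}$)
$V{\left(A \right)} = \frac{488}{5} - 8 A$ ($V{\left(A \right)} = - 8 \left(\left(A - 6\right) - \left(6 + \frac{1}{5}\right)\right) = - 8 \left(\left(A - 6\right) - \frac{31}{5}\right) = - 8 \left(\left(-6 + A\right) - \frac{31}{5}\right) = - 8 \left(- \frac{61}{5} + A\right) = \frac{488}{5} - 8 A$)
$\frac{1}{V{\left(I{\left(15,\left(-3\right) 3 \right)} \right)}} = \frac{1}{\frac{488}{5} - -80} = \frac{1}{\frac{488}{5} + 80} = \frac{1}{\frac{888}{5}} = \frac{5}{888}$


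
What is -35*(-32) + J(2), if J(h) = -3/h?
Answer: 2237/2 ≈ 1118.5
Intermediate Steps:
-35*(-32) + J(2) = -35*(-32) - 3/2 = 1120 - 3*½ = 1120 - 3/2 = 2237/2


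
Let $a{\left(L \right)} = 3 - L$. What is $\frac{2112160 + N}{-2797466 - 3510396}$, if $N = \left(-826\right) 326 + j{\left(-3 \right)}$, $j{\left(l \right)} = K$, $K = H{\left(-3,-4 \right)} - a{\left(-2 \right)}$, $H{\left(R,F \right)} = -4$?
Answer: $- \frac{1842875}{6307862} \approx -0.29216$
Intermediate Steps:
$K = -9$ ($K = -4 - \left(3 - -2\right) = -4 - \left(3 + 2\right) = -4 - 5 = -9$)
$j{\left(l \right)} = -9$
$N = -269285$ ($N = \left(-826\right) 326 - 9 = -269276 - 9 = -269285$)
$\frac{2112160 + N}{-2797466 - 3510396} = \frac{2112160 - 269285}{-2797466 - 3510396} = \frac{1842875}{-6307862} = 1842875 \left(- \frac{1}{6307862}\right) = - \frac{1842875}{6307862}$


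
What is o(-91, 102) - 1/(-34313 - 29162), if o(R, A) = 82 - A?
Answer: -1269499/63475 ≈ -20.000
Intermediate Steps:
o(-91, 102) - 1/(-34313 - 29162) = (82 - 1*102) - 1/(-34313 - 29162) = (82 - 102) - 1/(-63475) = -20 - 1*(-1/63475) = -20 + 1/63475 = -1269499/63475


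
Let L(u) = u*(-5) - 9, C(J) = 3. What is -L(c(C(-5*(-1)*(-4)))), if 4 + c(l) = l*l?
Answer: 34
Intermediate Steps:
c(l) = -4 + l² (c(l) = -4 + l*l = -4 + l²)
L(u) = -9 - 5*u (L(u) = -5*u - 9 = -9 - 5*u)
-L(c(C(-5*(-1)*(-4)))) = -(-9 - 5*(-4 + 3²)) = -(-9 - 5*(-4 + 9)) = -(-9 - 5*5) = -(-9 - 25) = -1*(-34) = 34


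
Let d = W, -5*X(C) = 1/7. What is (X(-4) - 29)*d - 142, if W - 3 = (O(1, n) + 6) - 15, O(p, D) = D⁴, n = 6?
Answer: -263122/7 ≈ -37589.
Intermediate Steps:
X(C) = -1/35 (X(C) = -⅕/7 = -⅕*⅐ = -1/35)
W = 1290 (W = 3 + ((6⁴ + 6) - 15) = 3 + ((1296 + 6) - 15) = 3 + (1302 - 15) = 3 + 1287 = 1290)
d = 1290
(X(-4) - 29)*d - 142 = (-1/35 - 29)*1290 - 142 = -1016/35*1290 - 142 = -262128/7 - 142 = -263122/7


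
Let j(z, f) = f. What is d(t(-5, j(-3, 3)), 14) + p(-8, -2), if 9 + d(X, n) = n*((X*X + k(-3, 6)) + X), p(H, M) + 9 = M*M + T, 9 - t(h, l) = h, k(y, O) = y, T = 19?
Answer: 2903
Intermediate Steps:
t(h, l) = 9 - h
p(H, M) = 10 + M² (p(H, M) = -9 + (M*M + 19) = -9 + (M² + 19) = -9 + (19 + M²) = 10 + M²)
d(X, n) = -9 + n*(-3 + X + X²) (d(X, n) = -9 + n*((X*X - 3) + X) = -9 + n*((X² - 3) + X) = -9 + n*((-3 + X²) + X) = -9 + n*(-3 + X + X²))
d(t(-5, j(-3, 3)), 14) + p(-8, -2) = (-9 - 3*14 + (9 - 1*(-5))*14 + 14*(9 - 1*(-5))²) + (10 + (-2)²) = (-9 - 42 + (9 + 5)*14 + 14*(9 + 5)²) + (10 + 4) = (-9 - 42 + 14*14 + 14*14²) + 14 = (-9 - 42 + 196 + 14*196) + 14 = (-9 - 42 + 196 + 2744) + 14 = 2889 + 14 = 2903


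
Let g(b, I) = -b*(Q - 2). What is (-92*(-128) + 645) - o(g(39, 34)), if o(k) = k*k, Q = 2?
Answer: 12421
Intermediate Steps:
g(b, I) = 0 (g(b, I) = -b*(2 - 2) = -b*0 = -1*0 = 0)
o(k) = k²
(-92*(-128) + 645) - o(g(39, 34)) = (-92*(-128) + 645) - 1*0² = (11776 + 645) - 1*0 = 12421 + 0 = 12421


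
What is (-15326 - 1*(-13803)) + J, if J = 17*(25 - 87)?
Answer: -2577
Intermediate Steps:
J = -1054 (J = 17*(-62) = -1054)
(-15326 - 1*(-13803)) + J = (-15326 - 1*(-13803)) - 1054 = (-15326 + 13803) - 1054 = -1523 - 1054 = -2577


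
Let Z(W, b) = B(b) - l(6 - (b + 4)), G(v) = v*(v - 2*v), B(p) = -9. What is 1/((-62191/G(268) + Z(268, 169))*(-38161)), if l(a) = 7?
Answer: 71824/41480739873 ≈ 1.7315e-6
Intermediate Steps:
G(v) = -v² (G(v) = v*(-v) = -v²)
Z(W, b) = -16 (Z(W, b) = -9 - 1*7 = -9 - 7 = -16)
1/((-62191/G(268) + Z(268, 169))*(-38161)) = 1/(-62191/((-1*268²)) - 16*(-38161)) = -1/38161/(-62191/((-1*71824)) - 16) = -1/38161/(-62191/(-71824) - 16) = -1/38161/(-62191*(-1/71824) - 16) = -1/38161/(62191/71824 - 16) = -1/38161/(-1086993/71824) = -71824/1086993*(-1/38161) = 71824/41480739873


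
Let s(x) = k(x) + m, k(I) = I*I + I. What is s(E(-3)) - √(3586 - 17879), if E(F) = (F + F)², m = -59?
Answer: 1273 - I*√14293 ≈ 1273.0 - 119.55*I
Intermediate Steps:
k(I) = I + I² (k(I) = I² + I = I + I²)
E(F) = 4*F² (E(F) = (2*F)² = 4*F²)
s(x) = -59 + x*(1 + x) (s(x) = x*(1 + x) - 59 = -59 + x*(1 + x))
s(E(-3)) - √(3586 - 17879) = (-59 + (4*(-3)²)*(1 + 4*(-3)²)) - √(3586 - 17879) = (-59 + (4*9)*(1 + 4*9)) - √(-14293) = (-59 + 36*(1 + 36)) - I*√14293 = (-59 + 36*37) - I*√14293 = (-59 + 1332) - I*√14293 = 1273 - I*√14293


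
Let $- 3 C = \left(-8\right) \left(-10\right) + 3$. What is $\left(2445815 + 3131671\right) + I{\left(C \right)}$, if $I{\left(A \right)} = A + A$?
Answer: $\frac{16732292}{3} \approx 5.5774 \cdot 10^{6}$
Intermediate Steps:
$C = - \frac{83}{3}$ ($C = - \frac{\left(-8\right) \left(-10\right) + 3}{3} = - \frac{80 + 3}{3} = \left(- \frac{1}{3}\right) 83 = - \frac{83}{3} \approx -27.667$)
$I{\left(A \right)} = 2 A$
$\left(2445815 + 3131671\right) + I{\left(C \right)} = \left(2445815 + 3131671\right) + 2 \left(- \frac{83}{3}\right) = 5577486 - \frac{166}{3} = \frac{16732292}{3}$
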